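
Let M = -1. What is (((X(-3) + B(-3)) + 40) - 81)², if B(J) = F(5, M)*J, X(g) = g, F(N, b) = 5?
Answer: 3481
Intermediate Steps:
B(J) = 5*J
(((X(-3) + B(-3)) + 40) - 81)² = (((-3 + 5*(-3)) + 40) - 81)² = (((-3 - 15) + 40) - 81)² = ((-18 + 40) - 81)² = (22 - 81)² = (-59)² = 3481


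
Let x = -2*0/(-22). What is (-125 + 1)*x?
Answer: 0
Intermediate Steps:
x = 0 (x = 0*(-1/22) = 0)
(-125 + 1)*x = (-125 + 1)*0 = -124*0 = 0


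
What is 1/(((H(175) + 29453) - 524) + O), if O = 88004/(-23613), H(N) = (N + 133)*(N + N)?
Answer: 23613/3228493873 ≈ 7.3139e-6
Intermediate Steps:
H(N) = 2*N*(133 + N) (H(N) = (133 + N)*(2*N) = 2*N*(133 + N))
O = -88004/23613 (O = 88004*(-1/23613) = -88004/23613 ≈ -3.7269)
1/(((H(175) + 29453) - 524) + O) = 1/(((2*175*(133 + 175) + 29453) - 524) - 88004/23613) = 1/(((2*175*308 + 29453) - 524) - 88004/23613) = 1/(((107800 + 29453) - 524) - 88004/23613) = 1/((137253 - 524) - 88004/23613) = 1/(136729 - 88004/23613) = 1/(3228493873/23613) = 23613/3228493873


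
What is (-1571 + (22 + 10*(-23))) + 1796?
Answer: 17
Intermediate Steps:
(-1571 + (22 + 10*(-23))) + 1796 = (-1571 + (22 - 230)) + 1796 = (-1571 - 208) + 1796 = -1779 + 1796 = 17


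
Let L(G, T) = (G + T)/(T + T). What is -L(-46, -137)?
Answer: -183/274 ≈ -0.66788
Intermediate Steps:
L(G, T) = (G + T)/(2*T) (L(G, T) = (G + T)/((2*T)) = (G + T)*(1/(2*T)) = (G + T)/(2*T))
-L(-46, -137) = -(-46 - 137)/(2*(-137)) = -(-1)*(-183)/(2*137) = -1*183/274 = -183/274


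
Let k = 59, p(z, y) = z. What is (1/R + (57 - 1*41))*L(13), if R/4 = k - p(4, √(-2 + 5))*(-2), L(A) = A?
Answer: 55757/268 ≈ 208.05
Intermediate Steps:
R = 268 (R = 4*(59 - 4*(-2)) = 4*(59 - (-8)) = 4*(59 - 1*(-8)) = 4*(59 + 8) = 4*67 = 268)
(1/R + (57 - 1*41))*L(13) = (1/268 + (57 - 1*41))*13 = (1/268 + (57 - 41))*13 = (1/268 + 16)*13 = (4289/268)*13 = 55757/268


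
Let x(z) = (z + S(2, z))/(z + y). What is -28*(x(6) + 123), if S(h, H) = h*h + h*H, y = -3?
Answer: -10948/3 ≈ -3649.3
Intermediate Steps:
S(h, H) = h² + H*h
x(z) = (4 + 3*z)/(-3 + z) (x(z) = (z + 2*(z + 2))/(z - 3) = (z + 2*(2 + z))/(-3 + z) = (z + (4 + 2*z))/(-3 + z) = (4 + 3*z)/(-3 + z))
-28*(x(6) + 123) = -28*((4 + 3*6)/(-3 + 6) + 123) = -28*((4 + 18)/3 + 123) = -28*((⅓)*22 + 123) = -28*(22/3 + 123) = -28*391/3 = -10948/3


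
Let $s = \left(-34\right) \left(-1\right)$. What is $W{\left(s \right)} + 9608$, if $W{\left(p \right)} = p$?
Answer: $9642$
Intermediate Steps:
$s = 34$
$W{\left(s \right)} + 9608 = 34 + 9608 = 9642$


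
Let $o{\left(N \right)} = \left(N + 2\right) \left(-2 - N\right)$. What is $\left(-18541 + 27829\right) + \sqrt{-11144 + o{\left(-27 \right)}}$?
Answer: $9288 + i \sqrt{11769} \approx 9288.0 + 108.48 i$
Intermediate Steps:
$o{\left(N \right)} = \left(-2 - N\right) \left(2 + N\right)$ ($o{\left(N \right)} = \left(2 + N\right) \left(-2 - N\right) = \left(-2 - N\right) \left(2 + N\right)$)
$\left(-18541 + 27829\right) + \sqrt{-11144 + o{\left(-27 \right)}} = \left(-18541 + 27829\right) + \sqrt{-11144 - 625} = 9288 + \sqrt{-11144 - 625} = 9288 + \sqrt{-11769} = 9288 + i \sqrt{11769}$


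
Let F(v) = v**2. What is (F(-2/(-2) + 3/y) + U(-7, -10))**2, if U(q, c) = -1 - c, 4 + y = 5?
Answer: 625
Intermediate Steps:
y = 1 (y = -4 + 5 = 1)
(F(-2/(-2) + 3/y) + U(-7, -10))**2 = ((-2/(-2) + 3/1)**2 + (-1 - 1*(-10)))**2 = ((-2*(-1/2) + 3*1)**2 + (-1 + 10))**2 = ((1 + 3)**2 + 9)**2 = (4**2 + 9)**2 = (16 + 9)**2 = 25**2 = 625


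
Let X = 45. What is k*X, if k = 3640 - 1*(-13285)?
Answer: 761625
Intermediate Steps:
k = 16925 (k = 3640 + 13285 = 16925)
k*X = 16925*45 = 761625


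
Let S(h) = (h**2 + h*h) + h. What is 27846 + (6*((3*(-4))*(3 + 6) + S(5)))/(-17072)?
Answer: 237693615/8536 ≈ 27846.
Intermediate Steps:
S(h) = h + 2*h**2 (S(h) = (h**2 + h**2) + h = 2*h**2 + h = h + 2*h**2)
27846 + (6*((3*(-4))*(3 + 6) + S(5)))/(-17072) = 27846 + (6*((3*(-4))*(3 + 6) + 5*(1 + 2*5)))/(-17072) = 27846 + (6*(-12*9 + 5*(1 + 10)))*(-1/17072) = 27846 + (6*(-108 + 5*11))*(-1/17072) = 27846 + (6*(-108 + 55))*(-1/17072) = 27846 + (6*(-53))*(-1/17072) = 27846 - 318*(-1/17072) = 27846 + 159/8536 = 237693615/8536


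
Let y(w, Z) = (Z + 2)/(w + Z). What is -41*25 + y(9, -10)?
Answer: -1017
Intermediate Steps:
y(w, Z) = (2 + Z)/(Z + w)
-41*25 + y(9, -10) = -41*25 + (2 - 10)/(-10 + 9) = -1025 - 8/(-1) = -1025 - 1*(-8) = -1025 + 8 = -1017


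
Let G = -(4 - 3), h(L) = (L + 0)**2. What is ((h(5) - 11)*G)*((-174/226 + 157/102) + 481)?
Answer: -38870111/5763 ≈ -6744.8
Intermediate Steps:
h(L) = L**2
G = -1 (G = -1*1 = -1)
((h(5) - 11)*G)*((-174/226 + 157/102) + 481) = ((5**2 - 11)*(-1))*((-174/226 + 157/102) + 481) = ((25 - 11)*(-1))*((-174*1/226 + 157*(1/102)) + 481) = (14*(-1))*((-87/113 + 157/102) + 481) = -14*(8867/11526 + 481) = -14*5552873/11526 = -38870111/5763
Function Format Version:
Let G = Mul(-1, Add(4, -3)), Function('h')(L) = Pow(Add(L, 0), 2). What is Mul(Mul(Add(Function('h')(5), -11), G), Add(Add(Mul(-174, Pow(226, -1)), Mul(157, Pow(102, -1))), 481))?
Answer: Rational(-38870111, 5763) ≈ -6744.8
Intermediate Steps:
Function('h')(L) = Pow(L, 2)
G = -1 (G = Mul(-1, 1) = -1)
Mul(Mul(Add(Function('h')(5), -11), G), Add(Add(Mul(-174, Pow(226, -1)), Mul(157, Pow(102, -1))), 481)) = Mul(Mul(Add(Pow(5, 2), -11), -1), Add(Add(Mul(-174, Pow(226, -1)), Mul(157, Pow(102, -1))), 481)) = Mul(Mul(Add(25, -11), -1), Add(Add(Mul(-174, Rational(1, 226)), Mul(157, Rational(1, 102))), 481)) = Mul(Mul(14, -1), Add(Add(Rational(-87, 113), Rational(157, 102)), 481)) = Mul(-14, Add(Rational(8867, 11526), 481)) = Mul(-14, Rational(5552873, 11526)) = Rational(-38870111, 5763)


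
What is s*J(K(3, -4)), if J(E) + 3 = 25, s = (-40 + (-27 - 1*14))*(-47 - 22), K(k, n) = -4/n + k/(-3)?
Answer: 122958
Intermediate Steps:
K(k, n) = -4/n - k/3 (K(k, n) = -4/n + k*(-⅓) = -4/n - k/3)
s = 5589 (s = (-40 + (-27 - 14))*(-69) = (-40 - 41)*(-69) = -81*(-69) = 5589)
J(E) = 22 (J(E) = -3 + 25 = 22)
s*J(K(3, -4)) = 5589*22 = 122958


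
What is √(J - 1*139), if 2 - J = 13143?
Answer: 4*I*√830 ≈ 115.24*I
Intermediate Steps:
J = -13141 (J = 2 - 1*13143 = 2 - 13143 = -13141)
√(J - 1*139) = √(-13141 - 1*139) = √(-13141 - 139) = √(-13280) = 4*I*√830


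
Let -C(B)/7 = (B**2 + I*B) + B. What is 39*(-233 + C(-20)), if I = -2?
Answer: -123747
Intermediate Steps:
C(B) = -7*B**2 + 7*B (C(B) = -7*((B**2 - 2*B) + B) = -7*(B**2 - B) = -7*B**2 + 7*B)
39*(-233 + C(-20)) = 39*(-233 + 7*(-20)*(1 - 1*(-20))) = 39*(-233 + 7*(-20)*(1 + 20)) = 39*(-233 + 7*(-20)*21) = 39*(-233 - 2940) = 39*(-3173) = -123747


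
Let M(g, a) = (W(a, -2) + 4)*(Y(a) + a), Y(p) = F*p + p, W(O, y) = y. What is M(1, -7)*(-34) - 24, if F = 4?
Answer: 2832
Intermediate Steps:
Y(p) = 5*p (Y(p) = 4*p + p = 5*p)
M(g, a) = 12*a (M(g, a) = (-2 + 4)*(5*a + a) = 2*(6*a) = 12*a)
M(1, -7)*(-34) - 24 = (12*(-7))*(-34) - 24 = -84*(-34) - 24 = 2856 - 24 = 2832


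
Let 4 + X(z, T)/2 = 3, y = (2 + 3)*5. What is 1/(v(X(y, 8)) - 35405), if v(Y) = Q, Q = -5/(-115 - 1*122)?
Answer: -237/8390980 ≈ -2.8245e-5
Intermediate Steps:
y = 25 (y = 5*5 = 25)
X(z, T) = -2 (X(z, T) = -8 + 2*3 = -8 + 6 = -2)
Q = 5/237 (Q = -5/(-115 - 122) = -5/(-237) = -5*(-1/237) = 5/237 ≈ 0.021097)
v(Y) = 5/237
1/(v(X(y, 8)) - 35405) = 1/(5/237 - 35405) = 1/(-8390980/237) = -237/8390980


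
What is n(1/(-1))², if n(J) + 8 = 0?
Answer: 64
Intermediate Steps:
n(J) = -8 (n(J) = -8 + 0 = -8)
n(1/(-1))² = (-8)² = 64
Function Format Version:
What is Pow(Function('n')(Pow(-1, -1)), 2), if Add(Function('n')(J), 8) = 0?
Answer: 64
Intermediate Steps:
Function('n')(J) = -8 (Function('n')(J) = Add(-8, 0) = -8)
Pow(Function('n')(Pow(-1, -1)), 2) = Pow(-8, 2) = 64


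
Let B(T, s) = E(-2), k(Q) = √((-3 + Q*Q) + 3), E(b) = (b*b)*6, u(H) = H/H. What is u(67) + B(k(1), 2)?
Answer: 25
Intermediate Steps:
u(H) = 1
E(b) = 6*b² (E(b) = b²*6 = 6*b²)
k(Q) = √(Q²) (k(Q) = √((-3 + Q²) + 3) = √(Q²))
B(T, s) = 24 (B(T, s) = 6*(-2)² = 6*4 = 24)
u(67) + B(k(1), 2) = 1 + 24 = 25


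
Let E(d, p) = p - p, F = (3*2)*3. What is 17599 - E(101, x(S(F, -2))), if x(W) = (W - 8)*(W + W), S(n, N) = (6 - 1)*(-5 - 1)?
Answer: 17599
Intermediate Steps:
F = 18 (F = 6*3 = 18)
S(n, N) = -30 (S(n, N) = 5*(-6) = -30)
x(W) = 2*W*(-8 + W) (x(W) = (-8 + W)*(2*W) = 2*W*(-8 + W))
E(d, p) = 0
17599 - E(101, x(S(F, -2))) = 17599 - 1*0 = 17599 + 0 = 17599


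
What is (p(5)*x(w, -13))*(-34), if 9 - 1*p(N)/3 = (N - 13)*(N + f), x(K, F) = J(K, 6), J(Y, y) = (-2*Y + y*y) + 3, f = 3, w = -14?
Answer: -498882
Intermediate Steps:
J(Y, y) = 3 + y² - 2*Y (J(Y, y) = (-2*Y + y²) + 3 = (y² - 2*Y) + 3 = 3 + y² - 2*Y)
x(K, F) = 39 - 2*K (x(K, F) = 3 + 6² - 2*K = 3 + 36 - 2*K = 39 - 2*K)
p(N) = 27 - 3*(-13 + N)*(3 + N) (p(N) = 27 - 3*(N - 13)*(N + 3) = 27 - 3*(-13 + N)*(3 + N))
(p(5)*x(w, -13))*(-34) = ((144 - 3*5² + 30*5)*(39 - 2*(-14)))*(-34) = ((144 - 3*25 + 150)*(39 + 28))*(-34) = ((144 - 75 + 150)*67)*(-34) = (219*67)*(-34) = 14673*(-34) = -498882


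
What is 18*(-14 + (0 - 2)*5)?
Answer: -432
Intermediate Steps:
18*(-14 + (0 - 2)*5) = 18*(-14 - 2*5) = 18*(-14 - 10) = 18*(-24) = -432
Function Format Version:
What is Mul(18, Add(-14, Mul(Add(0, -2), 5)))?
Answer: -432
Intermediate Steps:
Mul(18, Add(-14, Mul(Add(0, -2), 5))) = Mul(18, Add(-14, Mul(-2, 5))) = Mul(18, Add(-14, -10)) = Mul(18, -24) = -432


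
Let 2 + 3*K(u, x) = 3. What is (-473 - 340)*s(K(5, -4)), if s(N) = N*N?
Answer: -271/3 ≈ -90.333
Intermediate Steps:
K(u, x) = ⅓ (K(u, x) = -⅔ + (⅓)*3 = -⅔ + 1 = ⅓)
s(N) = N²
(-473 - 340)*s(K(5, -4)) = (-473 - 340)*(⅓)² = -813*⅑ = -271/3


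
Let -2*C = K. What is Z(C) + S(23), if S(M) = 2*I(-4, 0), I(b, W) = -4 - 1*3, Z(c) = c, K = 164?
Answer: -96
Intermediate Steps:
C = -82 (C = -½*164 = -82)
I(b, W) = -7 (I(b, W) = -4 - 3 = -7)
S(M) = -14 (S(M) = 2*(-7) = -14)
Z(C) + S(23) = -82 - 14 = -96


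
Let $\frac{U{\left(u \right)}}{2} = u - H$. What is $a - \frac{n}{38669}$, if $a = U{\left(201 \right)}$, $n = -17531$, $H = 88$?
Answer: $\frac{8756725}{38669} \approx 226.45$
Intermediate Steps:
$U{\left(u \right)} = -176 + 2 u$ ($U{\left(u \right)} = 2 \left(u - 88\right) = 2 \left(-88 + u\right) = -176 + 2 u$)
$a = 226$ ($a = -176 + 2 \cdot 201 = -176 + 402 = 226$)
$a - \frac{n}{38669} = 226 - - \frac{17531}{38669} = 226 + \frac{17531}{38669} = \frac{8756725}{38669}$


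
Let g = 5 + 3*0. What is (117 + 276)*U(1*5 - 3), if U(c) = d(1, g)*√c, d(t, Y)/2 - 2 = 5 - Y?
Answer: 1572*√2 ≈ 2223.1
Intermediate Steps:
g = 5 (g = 5 + 0 = 5)
d(t, Y) = 14 - 2*Y (d(t, Y) = 4 + 2*(5 - Y) = 4 + (10 - 2*Y) = 14 - 2*Y)
U(c) = 4*√c (U(c) = (14 - 2*5)*√c = (14 - 10)*√c = 4*√c)
(117 + 276)*U(1*5 - 3) = (117 + 276)*(4*√(1*5 - 3)) = 393*(4*√(5 - 3)) = 393*(4*√2) = 1572*√2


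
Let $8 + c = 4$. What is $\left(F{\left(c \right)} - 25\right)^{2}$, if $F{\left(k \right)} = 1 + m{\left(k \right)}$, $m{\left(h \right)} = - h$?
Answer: $400$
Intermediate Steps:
$c = -4$ ($c = -8 + 4 = -4$)
$F{\left(k \right)} = 1 - k$
$\left(F{\left(c \right)} - 25\right)^{2} = \left(\left(1 - -4\right) - 25\right)^{2} = \left(\left(1 + 4\right) - 25\right)^{2} = \left(5 - 25\right)^{2} = \left(-20\right)^{2} = 400$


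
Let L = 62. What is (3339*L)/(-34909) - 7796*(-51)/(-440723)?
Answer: -15016753254/2197885601 ≈ -6.8324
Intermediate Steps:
(3339*L)/(-34909) - 7796*(-51)/(-440723) = (3339*62)/(-34909) - 7796*(-51)/(-440723) = 207018*(-1/34909) + 397596*(-1/440723) = -29574/4987 - 397596/440723 = -15016753254/2197885601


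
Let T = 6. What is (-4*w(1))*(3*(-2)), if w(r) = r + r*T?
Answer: 168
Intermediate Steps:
w(r) = 7*r (w(r) = r + r*6 = r + 6*r = 7*r)
(-4*w(1))*(3*(-2)) = (-28)*(3*(-2)) = -4*7*(-6) = -28*(-6) = 168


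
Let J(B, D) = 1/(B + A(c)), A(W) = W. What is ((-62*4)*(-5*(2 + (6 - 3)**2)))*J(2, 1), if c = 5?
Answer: 13640/7 ≈ 1948.6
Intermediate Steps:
J(B, D) = 1/(5 + B) (J(B, D) = 1/(B + 5) = 1/(5 + B))
((-62*4)*(-5*(2 + (6 - 3)**2)))*J(2, 1) = ((-62*4)*(-5*(2 + (6 - 3)**2)))/(5 + 2) = -(-1240)*(2 + 3**2)/7 = -(-1240)*(2 + 9)*(1/7) = -(-1240)*11*(1/7) = -248*(-55)*(1/7) = 13640*(1/7) = 13640/7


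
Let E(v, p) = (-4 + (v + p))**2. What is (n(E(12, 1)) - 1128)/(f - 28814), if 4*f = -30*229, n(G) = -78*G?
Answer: 14892/61063 ≈ 0.24388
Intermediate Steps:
E(v, p) = (-4 + p + v)**2 (E(v, p) = (-4 + (p + v))**2 = (-4 + p + v)**2)
f = -3435/2 (f = (-30*229)/4 = (1/4)*(-6870) = -3435/2 ≈ -1717.5)
(n(E(12, 1)) - 1128)/(f - 28814) = (-78*(-4 + 1 + 12)**2 - 1128)/(-3435/2 - 28814) = (-78*9**2 - 1128)/(-61063/2) = (-78*81 - 1128)*(-2/61063) = (-6318 - 1128)*(-2/61063) = -7446*(-2/61063) = 14892/61063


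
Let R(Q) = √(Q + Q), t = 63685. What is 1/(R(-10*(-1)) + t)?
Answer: 12737/811155841 - 2*√5/4055779205 ≈ 1.5701e-5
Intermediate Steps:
R(Q) = √2*√Q (R(Q) = √(2*Q) = √2*√Q)
1/(R(-10*(-1)) + t) = 1/(√2*√(-10*(-1)) + 63685) = 1/(√2*√10 + 63685) = 1/(2*√5 + 63685) = 1/(63685 + 2*√5)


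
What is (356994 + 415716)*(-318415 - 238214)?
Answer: -430112794590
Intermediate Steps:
(356994 + 415716)*(-318415 - 238214) = 772710*(-556629) = -430112794590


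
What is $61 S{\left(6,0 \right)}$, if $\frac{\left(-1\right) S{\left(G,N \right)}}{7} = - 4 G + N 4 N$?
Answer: $10248$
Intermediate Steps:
$S{\left(G,N \right)} = - 28 N^{2} + 28 G$ ($S{\left(G,N \right)} = - 7 \left(- 4 G + N 4 N\right) = - 7 \left(- 4 G + 4 N N\right) = - 7 \left(- 4 G + 4 N^{2}\right) = - 28 N^{2} + 28 G$)
$61 S{\left(6,0 \right)} = 61 \left(- 28 \cdot 0^{2} + 28 \cdot 6\right) = 61 \left(\left(-28\right) 0 + 168\right) = 61 \left(0 + 168\right) = 61 \cdot 168 = 10248$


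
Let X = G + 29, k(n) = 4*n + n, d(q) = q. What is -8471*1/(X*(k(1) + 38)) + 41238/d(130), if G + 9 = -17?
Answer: 49052/195 ≈ 251.55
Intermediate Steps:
G = -26 (G = -9 - 17 = -26)
k(n) = 5*n
X = 3 (X = -26 + 29 = 3)
-8471*1/(X*(k(1) + 38)) + 41238/d(130) = -8471*1/(3*(5*1 + 38)) + 41238/130 = -8471*1/(3*(5 + 38)) + 41238*(1/130) = -8471/(3*43) + 20619/65 = -8471/129 + 20619/65 = -8471*1/129 + 20619/65 = -197/3 + 20619/65 = 49052/195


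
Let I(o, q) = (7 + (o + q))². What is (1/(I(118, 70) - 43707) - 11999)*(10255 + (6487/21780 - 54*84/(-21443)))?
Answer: -29686176217336761109/241241469480 ≈ -1.2306e+8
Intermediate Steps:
I(o, q) = (7 + o + q)²
(1/(I(118, 70) - 43707) - 11999)*(10255 + (6487/21780 - 54*84/(-21443))) = (1/((7 + 118 + 70)² - 43707) - 11999)*(10255 + (6487/21780 - 54*84/(-21443))) = (1/(195² - 43707) - 11999)*(10255 + (6487*(1/21780) - 4536*(-1/21443))) = (1/(38025 - 43707) - 11999)*(10255 + (6487/21780 + 4536/21443)) = (1/(-5682) - 11999)*(10255 + 237894821/467028540) = (-1/5682 - 11999)*(4789615572521/467028540) = -68178319/5682*4789615572521/467028540 = -29686176217336761109/241241469480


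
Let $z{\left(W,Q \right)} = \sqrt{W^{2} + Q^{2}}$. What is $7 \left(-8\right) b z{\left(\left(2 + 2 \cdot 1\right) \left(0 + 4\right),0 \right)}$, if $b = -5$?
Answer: $4480$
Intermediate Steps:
$z{\left(W,Q \right)} = \sqrt{Q^{2} + W^{2}}$
$7 \left(-8\right) b z{\left(\left(2 + 2 \cdot 1\right) \left(0 + 4\right),0 \right)} = 7 \left(-8\right) \left(-5\right) \sqrt{0^{2} + \left(\left(2 + 2 \cdot 1\right) \left(0 + 4\right)\right)^{2}} = \left(-56\right) \left(-5\right) \sqrt{0 + \left(\left(2 + 2\right) 4\right)^{2}} = 280 \sqrt{0 + \left(4 \cdot 4\right)^{2}} = 280 \sqrt{0 + 16^{2}} = 280 \sqrt{0 + 256} = 280 \sqrt{256} = 280 \cdot 16 = 4480$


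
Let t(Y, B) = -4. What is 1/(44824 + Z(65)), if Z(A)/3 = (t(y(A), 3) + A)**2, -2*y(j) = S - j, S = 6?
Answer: 1/55987 ≈ 1.7861e-5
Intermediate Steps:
y(j) = -3 + j/2 (y(j) = -(6 - j)/2 = -3 + j/2)
Z(A) = 3*(-4 + A)**2
1/(44824 + Z(65)) = 1/(44824 + 3*(-4 + 65)**2) = 1/(44824 + 3*61**2) = 1/(44824 + 3*3721) = 1/(44824 + 11163) = 1/55987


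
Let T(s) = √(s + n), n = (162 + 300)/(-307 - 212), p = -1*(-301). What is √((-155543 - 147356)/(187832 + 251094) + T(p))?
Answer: √(-3979067926720346 + 33329493791348*√8981987)/75934198 ≈ 4.0784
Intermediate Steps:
p = 301
n = -154/173 (n = 462/(-519) = 462*(-1/519) = -154/173 ≈ -0.89017)
T(s) = √(-154/173 + s) (T(s) = √(s - 154/173) = √(-154/173 + s))
√((-155543 - 147356)/(187832 + 251094) + T(p)) = √((-155543 - 147356)/(187832 + 251094) + √(-26642 + 29929*301)/173) = √(-302899/438926 + √(-26642 + 9008629)/173) = √(-302899*1/438926 + √8981987/173) = √(-302899/438926 + √8981987/173)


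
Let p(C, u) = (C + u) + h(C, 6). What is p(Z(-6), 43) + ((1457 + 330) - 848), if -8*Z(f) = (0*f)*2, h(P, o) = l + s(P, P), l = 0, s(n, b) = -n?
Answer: 982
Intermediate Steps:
h(P, o) = -P (h(P, o) = 0 - P = -P)
Z(f) = 0 (Z(f) = -0*f*2/8 = -0*2 = -1/8*0 = 0)
p(C, u) = u (p(C, u) = (C + u) - C = u)
p(Z(-6), 43) + ((1457 + 330) - 848) = 43 + ((1457 + 330) - 848) = 43 + (1787 - 848) = 43 + 939 = 982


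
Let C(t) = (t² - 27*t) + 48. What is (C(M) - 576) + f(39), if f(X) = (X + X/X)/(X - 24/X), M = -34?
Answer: 771974/499 ≈ 1547.0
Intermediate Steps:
C(t) = 48 + t² - 27*t
f(X) = (1 + X)/(X - 24/X) (f(X) = (X + 1)/(X - 24/X) = (1 + X)/(X - 24/X))
(C(M) - 576) + f(39) = ((48 + (-34)² - 27*(-34)) - 576) + 39*(1 + 39)/(-24 + 39²) = ((48 + 1156 + 918) - 576) + 39*40/(-24 + 1521) = (2122 - 576) + 39*40/1497 = 1546 + 39*(1/1497)*40 = 1546 + 520/499 = 771974/499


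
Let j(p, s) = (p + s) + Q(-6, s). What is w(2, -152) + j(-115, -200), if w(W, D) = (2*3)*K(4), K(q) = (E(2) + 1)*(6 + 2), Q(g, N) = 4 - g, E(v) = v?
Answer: -161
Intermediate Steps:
K(q) = 24 (K(q) = (2 + 1)*(6 + 2) = 3*8 = 24)
w(W, D) = 144 (w(W, D) = (2*3)*24 = 6*24 = 144)
j(p, s) = 10 + p + s (j(p, s) = (p + s) + (4 - 1*(-6)) = (p + s) + (4 + 6) = (p + s) + 10 = 10 + p + s)
w(2, -152) + j(-115, -200) = 144 + (10 - 115 - 200) = 144 - 305 = -161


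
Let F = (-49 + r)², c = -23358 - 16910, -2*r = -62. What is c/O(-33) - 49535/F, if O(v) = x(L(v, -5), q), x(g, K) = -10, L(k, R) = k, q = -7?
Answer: 6275741/1620 ≈ 3873.9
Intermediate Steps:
r = 31 (r = -½*(-62) = 31)
O(v) = -10
c = -40268
F = 324 (F = (-49 + 31)² = (-18)² = 324)
c/O(-33) - 49535/F = -40268/(-10) - 49535/324 = -40268*(-⅒) - 49535*1/324 = 20134/5 - 49535/324 = 6275741/1620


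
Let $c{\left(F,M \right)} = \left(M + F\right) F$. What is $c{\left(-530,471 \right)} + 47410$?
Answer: $78680$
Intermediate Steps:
$c{\left(F,M \right)} = F \left(F + M\right)$ ($c{\left(F,M \right)} = \left(F + M\right) F = F \left(F + M\right)$)
$c{\left(-530,471 \right)} + 47410 = - 530 \left(-530 + 471\right) + 47410 = \left(-530\right) \left(-59\right) + 47410 = 31270 + 47410 = 78680$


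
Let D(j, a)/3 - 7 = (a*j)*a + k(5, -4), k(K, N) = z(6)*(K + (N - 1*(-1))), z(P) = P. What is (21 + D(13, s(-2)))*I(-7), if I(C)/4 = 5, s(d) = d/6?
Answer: 4940/3 ≈ 1646.7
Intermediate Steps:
s(d) = d/6 (s(d) = d*(1/6) = d/6)
k(K, N) = 6 + 6*K + 6*N (k(K, N) = 6*(K + (N - 1*(-1))) = 6*(K + (N + 1)) = 6*(K + (1 + N)) = 6*(1 + K + N) = 6 + 6*K + 6*N)
D(j, a) = 57 + 3*j*a**2 (D(j, a) = 21 + 3*((a*j)*a + (6 + 6*5 + 6*(-4))) = 21 + 3*(j*a**2 + (6 + 30 - 24)) = 21 + 3*(j*a**2 + 12) = 21 + 3*(12 + j*a**2) = 21 + (36 + 3*j*a**2) = 57 + 3*j*a**2)
I(C) = 20 (I(C) = 4*5 = 20)
(21 + D(13, s(-2)))*I(-7) = (21 + (57 + 3*13*((1/6)*(-2))**2))*20 = (21 + (57 + 3*13*(-1/3)**2))*20 = (21 + (57 + 3*13*(1/9)))*20 = (21 + (57 + 13/3))*20 = (21 + 184/3)*20 = (247/3)*20 = 4940/3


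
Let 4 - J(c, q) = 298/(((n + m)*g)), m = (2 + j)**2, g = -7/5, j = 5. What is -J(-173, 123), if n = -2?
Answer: -2806/329 ≈ -8.5289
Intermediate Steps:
g = -7/5 (g = -7*1/5 = -7/5 ≈ -1.4000)
m = 49 (m = (2 + 5)**2 = 7**2 = 49)
J(c, q) = 2806/329 (J(c, q) = 4 - 298/((-2 + 49)*(-7/5)) = 4 - 298/(47*(-7/5)) = 4 - 298/(-329/5) = 4 - 298*(-5)/329 = 4 - 1*(-1490/329) = 4 + 1490/329 = 2806/329)
-J(-173, 123) = -1*2806/329 = -2806/329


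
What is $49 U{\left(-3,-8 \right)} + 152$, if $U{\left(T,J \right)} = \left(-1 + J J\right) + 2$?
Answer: $3337$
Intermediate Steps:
$U{\left(T,J \right)} = 1 + J^{2}$ ($U{\left(T,J \right)} = \left(-1 + J^{2}\right) + 2 = 1 + J^{2}$)
$49 U{\left(-3,-8 \right)} + 152 = 49 \left(1 + \left(-8\right)^{2}\right) + 152 = 49 \left(1 + 64\right) + 152 = 49 \cdot 65 + 152 = 3185 + 152 = 3337$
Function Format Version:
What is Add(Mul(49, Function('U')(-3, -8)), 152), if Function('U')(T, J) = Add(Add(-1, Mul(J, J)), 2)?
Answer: 3337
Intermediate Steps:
Function('U')(T, J) = Add(1, Pow(J, 2)) (Function('U')(T, J) = Add(Add(-1, Pow(J, 2)), 2) = Add(1, Pow(J, 2)))
Add(Mul(49, Function('U')(-3, -8)), 152) = Add(Mul(49, Add(1, Pow(-8, 2))), 152) = Add(Mul(49, Add(1, 64)), 152) = Add(Mul(49, 65), 152) = Add(3185, 152) = 3337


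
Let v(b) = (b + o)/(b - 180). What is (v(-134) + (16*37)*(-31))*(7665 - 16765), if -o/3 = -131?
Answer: 26220680850/157 ≈ 1.6701e+8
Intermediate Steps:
o = 393 (o = -3*(-131) = 393)
v(b) = (393 + b)/(-180 + b) (v(b) = (b + 393)/(b - 180) = (393 + b)/(-180 + b))
(v(-134) + (16*37)*(-31))*(7665 - 16765) = ((393 - 134)/(-180 - 134) + (16*37)*(-31))*(7665 - 16765) = (259/(-314) + 592*(-31))*(-9100) = (-1/314*259 - 18352)*(-9100) = (-259/314 - 18352)*(-9100) = -5762787/314*(-9100) = 26220680850/157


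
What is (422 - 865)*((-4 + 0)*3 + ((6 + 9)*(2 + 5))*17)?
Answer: -785439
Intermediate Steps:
(422 - 865)*((-4 + 0)*3 + ((6 + 9)*(2 + 5))*17) = -443*(-4*3 + (15*7)*17) = -443*(-12 + 105*17) = -443*(-12 + 1785) = -443*1773 = -785439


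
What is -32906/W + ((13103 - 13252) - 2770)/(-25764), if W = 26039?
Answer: -257260781/223622932 ≈ -1.1504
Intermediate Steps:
-32906/W + ((13103 - 13252) - 2770)/(-25764) = -32906/26039 + ((13103 - 13252) - 2770)/(-25764) = -32906*1/26039 + (-149 - 2770)*(-1/25764) = -32906/26039 - 2919*(-1/25764) = -32906/26039 + 973/8588 = -257260781/223622932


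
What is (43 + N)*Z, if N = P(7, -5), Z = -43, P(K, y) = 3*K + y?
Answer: -2537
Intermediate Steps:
P(K, y) = y + 3*K
N = 16 (N = -5 + 3*7 = -5 + 21 = 16)
(43 + N)*Z = (43 + 16)*(-43) = 59*(-43) = -2537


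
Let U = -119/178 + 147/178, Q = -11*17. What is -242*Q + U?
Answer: 4027620/89 ≈ 45254.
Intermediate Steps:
Q = -187
U = 14/89 (U = -119*1/178 + 147*(1/178) = -119/178 + 147/178 = 14/89 ≈ 0.15730)
-242*Q + U = -242*(-187) + 14/89 = 45254 + 14/89 = 4027620/89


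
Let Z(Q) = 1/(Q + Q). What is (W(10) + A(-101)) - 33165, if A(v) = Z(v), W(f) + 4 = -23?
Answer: -6704785/202 ≈ -33192.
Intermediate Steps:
Z(Q) = 1/(2*Q)
W(f) = -27 (W(f) = -4 - 23 = -27)
A(v) = 1/(2*v)
(W(10) + A(-101)) - 33165 = (-27 + (1/2)/(-101)) - 33165 = (-27 + (1/2)*(-1/101)) - 33165 = (-27 - 1/202) - 33165 = -5455/202 - 33165 = -6704785/202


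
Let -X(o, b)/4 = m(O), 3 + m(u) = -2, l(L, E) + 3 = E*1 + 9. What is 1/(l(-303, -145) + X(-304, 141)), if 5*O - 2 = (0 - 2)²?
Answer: -1/119 ≈ -0.0084034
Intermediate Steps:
O = 6/5 (O = ⅖ + (0 - 2)²/5 = ⅖ + (⅕)*(-2)² = ⅖ + (⅕)*4 = ⅖ + ⅘ = 6/5 ≈ 1.2000)
l(L, E) = 6 + E (l(L, E) = -3 + (E*1 + 9) = -3 + (E + 9) = -3 + (9 + E) = 6 + E)
m(u) = -5 (m(u) = -3 - 2 = -5)
X(o, b) = 20 (X(o, b) = -4*(-5) = 20)
1/(l(-303, -145) + X(-304, 141)) = 1/((6 - 145) + 20) = 1/(-139 + 20) = 1/(-119) = -1/119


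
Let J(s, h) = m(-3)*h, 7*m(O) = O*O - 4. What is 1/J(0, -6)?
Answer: -7/30 ≈ -0.23333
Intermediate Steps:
m(O) = -4/7 + O²/7 (m(O) = (O*O - 4)/7 = (O² - 4)/7 = (-4 + O²)/7 = -4/7 + O²/7)
J(s, h) = 5*h/7 (J(s, h) = (-4/7 + (⅐)*(-3)²)*h = (-4/7 + (⅐)*9)*h = (-4/7 + 9/7)*h = 5*h/7)
1/J(0, -6) = 1/((5/7)*(-6)) = 1/(-30/7) = -7/30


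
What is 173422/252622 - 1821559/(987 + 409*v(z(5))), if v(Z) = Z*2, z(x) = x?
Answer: -229642707102/641280947 ≈ -358.10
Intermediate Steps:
v(Z) = 2*Z
173422/252622 - 1821559/(987 + 409*v(z(5))) = 173422/252622 - 1821559/(987 + 409*(2*5)) = 173422*(1/252622) - 1821559/(987 + 409*10) = 86711/126311 - 1821559/(987 + 4090) = 86711/126311 - 1821559/5077 = -229642707102/641280947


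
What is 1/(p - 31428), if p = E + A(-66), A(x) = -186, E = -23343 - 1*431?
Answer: -1/55388 ≈ -1.8054e-5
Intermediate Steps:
E = -23774 (E = -23343 - 431 = -23774)
p = -23960 (p = -23774 - 186 = -23960)
1/(p - 31428) = 1/(-23960 - 31428) = 1/(-55388) = -1/55388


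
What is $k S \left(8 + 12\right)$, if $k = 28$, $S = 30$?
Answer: $16800$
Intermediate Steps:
$k S \left(8 + 12\right) = 28 \cdot 30 \left(8 + 12\right) = 840 \cdot 20 = 16800$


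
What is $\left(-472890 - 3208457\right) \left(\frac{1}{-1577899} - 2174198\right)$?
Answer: $\frac{12629467753563994041}{1577899} \approx 8.004 \cdot 10^{12}$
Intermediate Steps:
$\left(-472890 - 3208457\right) \left(\frac{1}{-1577899} - 2174198\right) = - 3681347 \left(- \frac{1}{1577899} - 2174198\right) = \left(-3681347\right) \left(- \frac{3430664850003}{1577899}\right) = \frac{12629467753563994041}{1577899}$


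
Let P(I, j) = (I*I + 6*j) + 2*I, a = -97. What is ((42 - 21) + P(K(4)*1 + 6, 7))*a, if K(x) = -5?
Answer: -6402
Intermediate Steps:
P(I, j) = I² + 2*I + 6*j (P(I, j) = (I² + 6*j) + 2*I = I² + 2*I + 6*j)
((42 - 21) + P(K(4)*1 + 6, 7))*a = ((42 - 21) + ((-5*1 + 6)² + 2*(-5*1 + 6) + 6*7))*(-97) = (21 + ((-5 + 6)² + 2*(-5 + 6) + 42))*(-97) = (21 + (1² + 2*1 + 42))*(-97) = (21 + (1 + 2 + 42))*(-97) = (21 + 45)*(-97) = 66*(-97) = -6402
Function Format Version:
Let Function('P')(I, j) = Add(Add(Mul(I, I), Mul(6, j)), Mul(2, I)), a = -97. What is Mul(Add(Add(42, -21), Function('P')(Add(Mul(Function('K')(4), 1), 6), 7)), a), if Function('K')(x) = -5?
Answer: -6402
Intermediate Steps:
Function('P')(I, j) = Add(Pow(I, 2), Mul(2, I), Mul(6, j)) (Function('P')(I, j) = Add(Add(Pow(I, 2), Mul(6, j)), Mul(2, I)) = Add(Pow(I, 2), Mul(2, I), Mul(6, j)))
Mul(Add(Add(42, -21), Function('P')(Add(Mul(Function('K')(4), 1), 6), 7)), a) = Mul(Add(Add(42, -21), Add(Pow(Add(Mul(-5, 1), 6), 2), Mul(2, Add(Mul(-5, 1), 6)), Mul(6, 7))), -97) = Mul(Add(21, Add(Pow(Add(-5, 6), 2), Mul(2, Add(-5, 6)), 42)), -97) = Mul(Add(21, Add(Pow(1, 2), Mul(2, 1), 42)), -97) = Mul(Add(21, Add(1, 2, 42)), -97) = Mul(Add(21, 45), -97) = Mul(66, -97) = -6402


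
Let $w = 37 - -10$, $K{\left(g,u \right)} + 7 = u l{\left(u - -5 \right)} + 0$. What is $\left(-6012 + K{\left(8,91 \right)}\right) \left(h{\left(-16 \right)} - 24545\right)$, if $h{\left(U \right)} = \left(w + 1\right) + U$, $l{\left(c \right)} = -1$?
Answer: $149774430$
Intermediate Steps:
$K{\left(g,u \right)} = -7 - u$ ($K{\left(g,u \right)} = -7 + \left(u \left(-1\right) + 0\right) = -7 + \left(- u + 0\right) = -7 - u$)
$w = 47$ ($w = 37 + 10 = 47$)
$h{\left(U \right)} = 48 + U$ ($h{\left(U \right)} = \left(47 + 1\right) + U = 48 + U$)
$\left(-6012 + K{\left(8,91 \right)}\right) \left(h{\left(-16 \right)} - 24545\right) = \left(-6012 - 98\right) \left(\left(48 - 16\right) - 24545\right) = \left(-6012 - 98\right) \left(32 - 24545\right) = \left(-6012 - 98\right) \left(-24513\right) = \left(-6110\right) \left(-24513\right) = 149774430$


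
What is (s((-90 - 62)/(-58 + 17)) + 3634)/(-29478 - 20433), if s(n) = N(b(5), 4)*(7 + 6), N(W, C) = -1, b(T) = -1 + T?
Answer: -1207/16637 ≈ -0.072549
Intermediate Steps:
s(n) = -13 (s(n) = -(7 + 6) = -1*13 = -13)
(s((-90 - 62)/(-58 + 17)) + 3634)/(-29478 - 20433) = (-13 + 3634)/(-29478 - 20433) = 3621/(-49911) = 3621*(-1/49911) = -1207/16637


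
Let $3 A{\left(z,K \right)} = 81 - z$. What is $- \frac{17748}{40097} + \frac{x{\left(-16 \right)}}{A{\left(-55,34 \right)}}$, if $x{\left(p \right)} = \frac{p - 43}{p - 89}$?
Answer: $- \frac{82114757}{190861720} \approx -0.43023$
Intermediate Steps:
$A{\left(z,K \right)} = 27 - \frac{z}{3}$ ($A{\left(z,K \right)} = \frac{81 - z}{3} = 27 - \frac{z}{3}$)
$x{\left(p \right)} = \frac{-43 + p}{-89 + p}$
$- \frac{17748}{40097} + \frac{x{\left(-16 \right)}}{A{\left(-55,34 \right)}} = - \frac{17748}{40097} + \frac{\frac{1}{-89 - 16} \left(-43 - 16\right)}{27 - - \frac{55}{3}} = \left(-17748\right) \frac{1}{40097} + \frac{\frac{1}{-105} \left(-59\right)}{27 + \frac{55}{3}} = - \frac{17748}{40097} + \frac{\left(- \frac{1}{105}\right) \left(-59\right)}{\frac{136}{3}} = - \frac{17748}{40097} + \frac{59}{105} \cdot \frac{3}{136} = - \frac{17748}{40097} + \frac{59}{4760} = - \frac{82114757}{190861720}$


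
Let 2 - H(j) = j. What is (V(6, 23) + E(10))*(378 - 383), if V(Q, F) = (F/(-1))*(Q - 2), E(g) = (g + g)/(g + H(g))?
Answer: 410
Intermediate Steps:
H(j) = 2 - j
E(g) = g (E(g) = (g + g)/(g + (2 - g)) = (2*g)/2 = (2*g)*(1/2) = g)
V(Q, F) = -F*(-2 + Q) (V(Q, F) = (F*(-1))*(-2 + Q) = (-F)*(-2 + Q) = -F*(-2 + Q))
(V(6, 23) + E(10))*(378 - 383) = (23*(2 - 1*6) + 10)*(378 - 383) = (23*(2 - 6) + 10)*(-5) = (23*(-4) + 10)*(-5) = (-92 + 10)*(-5) = -82*(-5) = 410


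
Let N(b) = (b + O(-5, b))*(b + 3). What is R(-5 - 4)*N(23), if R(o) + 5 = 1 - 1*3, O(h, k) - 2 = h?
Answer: -3640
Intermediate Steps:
O(h, k) = 2 + h
R(o) = -7 (R(o) = -5 + (1 - 1*3) = -5 + (1 - 3) = -5 - 2 = -7)
N(b) = (-3 + b)*(3 + b) (N(b) = (b + (2 - 5))*(b + 3) = (b - 3)*(3 + b) = (-3 + b)*(3 + b))
R(-5 - 4)*N(23) = -7*(-9 + 23²) = -7*(-9 + 529) = -7*520 = -3640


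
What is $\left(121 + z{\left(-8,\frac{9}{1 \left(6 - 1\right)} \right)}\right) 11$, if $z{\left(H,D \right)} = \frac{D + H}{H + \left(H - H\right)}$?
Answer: $\frac{53581}{40} \approx 1339.5$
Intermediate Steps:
$z{\left(H,D \right)} = \frac{D + H}{H}$ ($z{\left(H,D \right)} = \frac{D + H}{H + 0} = \frac{D + H}{H}$)
$\left(121 + z{\left(-8,\frac{9}{1 \left(6 - 1\right)} \right)}\right) 11 = \left(121 + \frac{\frac{9}{1 \left(6 - 1\right)} - 8}{-8}\right) 11 = \left(121 - \frac{\frac{9}{1 \cdot 5} - 8}{8}\right) 11 = \left(121 - \frac{\frac{9}{5} - 8}{8}\right) 11 = \left(121 - - \frac{31}{40}\right) 11 = \left(121 + \frac{31}{40}\right) 11 = \frac{4871}{40} \cdot 11 = \frac{53581}{40}$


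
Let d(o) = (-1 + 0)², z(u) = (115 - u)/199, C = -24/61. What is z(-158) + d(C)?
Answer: 472/199 ≈ 2.3719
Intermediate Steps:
C = -24/61 (C = -24*1/61 = -24/61 ≈ -0.39344)
z(u) = 115/199 - u/199 (z(u) = (115 - u)*(1/199) = 115/199 - u/199)
d(o) = 1 (d(o) = (-1)² = 1)
z(-158) + d(C) = (115/199 - 1/199*(-158)) + 1 = (115/199 + 158/199) + 1 = 273/199 + 1 = 472/199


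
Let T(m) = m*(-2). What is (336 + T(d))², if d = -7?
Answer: 122500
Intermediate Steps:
T(m) = -2*m
(336 + T(d))² = (336 - 2*(-7))² = (336 + 14)² = 350² = 122500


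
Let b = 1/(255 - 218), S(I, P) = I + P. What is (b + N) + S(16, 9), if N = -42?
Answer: -628/37 ≈ -16.973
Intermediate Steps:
b = 1/37 ≈ 0.027027
(b + N) + S(16, 9) = (1/37 - 42) + (16 + 9) = -1553/37 + 25 = -628/37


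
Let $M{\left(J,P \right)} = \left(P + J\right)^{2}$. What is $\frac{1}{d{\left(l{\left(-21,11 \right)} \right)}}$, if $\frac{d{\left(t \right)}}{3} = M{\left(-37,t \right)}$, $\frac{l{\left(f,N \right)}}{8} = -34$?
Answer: $\frac{1}{286443} \approx 3.4911 \cdot 10^{-6}$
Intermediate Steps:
$M{\left(J,P \right)} = \left(J + P\right)^{2}$
$l{\left(f,N \right)} = -272$ ($l{\left(f,N \right)} = 8 \left(-34\right) = -272$)
$d{\left(t \right)} = 3 \left(-37 + t\right)^{2}$
$\frac{1}{d{\left(l{\left(-21,11 \right)} \right)}} = \frac{1}{3 \left(-37 - 272\right)^{2}} = \frac{1}{3 \left(-309\right)^{2}} = \frac{1}{3 \cdot 95481} = \frac{1}{286443}$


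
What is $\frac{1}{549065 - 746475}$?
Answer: $- \frac{1}{197410} \approx -5.0656 \cdot 10^{-6}$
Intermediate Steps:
$\frac{1}{549065 - 746475} = \frac{1}{-197410} = - \frac{1}{197410}$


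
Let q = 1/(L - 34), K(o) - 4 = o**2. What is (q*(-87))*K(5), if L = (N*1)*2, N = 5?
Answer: 841/8 ≈ 105.13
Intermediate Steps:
L = 10 (L = (5*1)*2 = 5*2 = 10)
K(o) = 4 + o**2
q = -1/24 (q = 1/(10 - 34) = 1/(-24) = -1/24 ≈ -0.041667)
(q*(-87))*K(5) = (-1/24*(-87))*(4 + 5**2) = 29*(4 + 25)/8 = (29/8)*29 = 841/8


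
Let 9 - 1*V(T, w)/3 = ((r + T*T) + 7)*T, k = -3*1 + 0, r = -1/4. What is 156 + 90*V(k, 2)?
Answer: 30687/2 ≈ 15344.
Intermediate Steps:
r = -¼ (r = -1*¼ = -¼ ≈ -0.25000)
k = -3 (k = -3 + 0 = -3)
V(T, w) = 27 - 3*T*(27/4 + T²) (V(T, w) = 27 - 3*((-¼ + T*T) + 7)*T = 27 - 3*((-¼ + T²) + 7)*T = 27 - 3*(27/4 + T²)*T = 27 - 3*T*(27/4 + T²))
156 + 90*V(k, 2) = 156 + 90*(27 - 3*(-3)³ - 81/4*(-3)) = 156 + 90*(27 - 3*(-27) + 243/4) = 156 + 90*(27 + 81 + 243/4) = 156 + 90*(675/4) = 156 + 30375/2 = 30687/2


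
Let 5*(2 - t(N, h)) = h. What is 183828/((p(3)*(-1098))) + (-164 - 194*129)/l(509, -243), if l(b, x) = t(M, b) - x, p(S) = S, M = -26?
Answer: -45541679/196542 ≈ -231.71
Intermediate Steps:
t(N, h) = 2 - h/5
l(b, x) = 2 - x - b/5 (l(b, x) = (2 - b/5) - x = 2 - x - b/5)
183828/((p(3)*(-1098))) + (-164 - 194*129)/l(509, -243) = 183828/((3*(-1098))) + (-164 - 194*129)/(2 - 1*(-243) - ⅕*509) = 183828/(-3294) + (-164 - 25026)/(2 + 243 - 509/5) = 183828*(-1/3294) - 25190/716/5 = -30638/549 - 25190*5/716 = -30638/549 - 62975/358 = -45541679/196542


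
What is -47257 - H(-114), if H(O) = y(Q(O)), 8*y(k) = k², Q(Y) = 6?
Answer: -94523/2 ≈ -47262.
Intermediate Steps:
y(k) = k²/8
H(O) = 9/2 (H(O) = (⅛)*6² = (⅛)*36 = 9/2)
-47257 - H(-114) = -47257 - 1*9/2 = -47257 - 9/2 = -94523/2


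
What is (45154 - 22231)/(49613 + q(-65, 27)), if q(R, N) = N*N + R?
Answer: 7641/16759 ≈ 0.45593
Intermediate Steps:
q(R, N) = R + N**2 (q(R, N) = N**2 + R = R + N**2)
(45154 - 22231)/(49613 + q(-65, 27)) = (45154 - 22231)/(49613 + (-65 + 27**2)) = 22923/(49613 + (-65 + 729)) = 22923/(49613 + 664) = 22923/50277 = 22923*(1/50277) = 7641/16759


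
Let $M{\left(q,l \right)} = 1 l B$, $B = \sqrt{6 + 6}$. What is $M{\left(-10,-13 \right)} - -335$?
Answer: $335 - 26 \sqrt{3} \approx 289.97$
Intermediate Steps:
$B = 2 \sqrt{3}$ ($B = \sqrt{12} = 2 \sqrt{3} \approx 3.4641$)
$M{\left(q,l \right)} = 2 l \sqrt{3}$ ($M{\left(q,l \right)} = 1 l 2 \sqrt{3} = l 2 \sqrt{3} = 2 l \sqrt{3}$)
$M{\left(-10,-13 \right)} - -335 = 2 \left(-13\right) \sqrt{3} - -335 = - 26 \sqrt{3} + 335 = 335 - 26 \sqrt{3}$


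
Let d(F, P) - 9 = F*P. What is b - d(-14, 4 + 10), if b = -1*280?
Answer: -93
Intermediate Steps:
d(F, P) = 9 + F*P
b = -280
b - d(-14, 4 + 10) = -280 - (9 - 14*(4 + 10)) = -280 - (9 - 14*14) = -280 - (9 - 196) = -280 - 1*(-187) = -280 + 187 = -93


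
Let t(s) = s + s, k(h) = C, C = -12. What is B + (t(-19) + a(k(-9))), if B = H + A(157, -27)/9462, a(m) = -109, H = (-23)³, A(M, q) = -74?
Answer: -58257571/4731 ≈ -12314.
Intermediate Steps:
k(h) = -12
H = -12167
t(s) = 2*s
B = -57562114/4731 (B = -12167 - 74/9462 = -12167 - 74*1/9462 = -12167 - 37/4731 = -57562114/4731 ≈ -12167.)
B + (t(-19) + a(k(-9))) = -57562114/4731 + (2*(-19) - 109) = -57562114/4731 + (-38 - 109) = -57562114/4731 - 147 = -58257571/4731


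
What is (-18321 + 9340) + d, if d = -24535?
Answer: -33516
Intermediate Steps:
(-18321 + 9340) + d = (-18321 + 9340) - 24535 = -8981 - 24535 = -33516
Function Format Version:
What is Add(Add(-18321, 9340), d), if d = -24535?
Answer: -33516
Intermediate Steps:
Add(Add(-18321, 9340), d) = Add(Add(-18321, 9340), -24535) = Add(-8981, -24535) = -33516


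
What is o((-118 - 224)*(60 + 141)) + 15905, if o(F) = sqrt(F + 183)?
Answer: 15905 + I*sqrt(68559) ≈ 15905.0 + 261.84*I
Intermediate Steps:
o(F) = sqrt(183 + F)
o((-118 - 224)*(60 + 141)) + 15905 = sqrt(183 + (-118 - 224)*(60 + 141)) + 15905 = sqrt(183 - 342*201) + 15905 = sqrt(183 - 68742) + 15905 = sqrt(-68559) + 15905 = I*sqrt(68559) + 15905 = 15905 + I*sqrt(68559)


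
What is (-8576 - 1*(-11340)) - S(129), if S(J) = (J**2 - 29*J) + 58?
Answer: -10194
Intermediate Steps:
S(J) = 58 + J**2 - 29*J
(-8576 - 1*(-11340)) - S(129) = (-8576 - 1*(-11340)) - (58 + 129**2 - 29*129) = (-8576 + 11340) - (58 + 16641 - 3741) = 2764 - 1*12958 = 2764 - 12958 = -10194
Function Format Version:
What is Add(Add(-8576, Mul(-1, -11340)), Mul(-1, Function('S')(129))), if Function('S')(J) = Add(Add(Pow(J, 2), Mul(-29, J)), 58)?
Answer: -10194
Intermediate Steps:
Function('S')(J) = Add(58, Pow(J, 2), Mul(-29, J))
Add(Add(-8576, Mul(-1, -11340)), Mul(-1, Function('S')(129))) = Add(Add(-8576, Mul(-1, -11340)), Mul(-1, Add(58, Pow(129, 2), Mul(-29, 129)))) = Add(Add(-8576, 11340), Mul(-1, Add(58, 16641, -3741))) = Add(2764, Mul(-1, 12958)) = Add(2764, -12958) = -10194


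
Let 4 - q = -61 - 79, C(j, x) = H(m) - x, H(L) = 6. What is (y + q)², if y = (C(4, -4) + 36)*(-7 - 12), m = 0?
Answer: 532900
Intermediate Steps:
C(j, x) = 6 - x
q = 144 (q = 4 - (-61 - 79) = 4 - 1*(-140) = 4 + 140 = 144)
y = -874 (y = ((6 - 1*(-4)) + 36)*(-7 - 12) = ((6 + 4) + 36)*(-19) = (10 + 36)*(-19) = 46*(-19) = -874)
(y + q)² = (-874 + 144)² = (-730)² = 532900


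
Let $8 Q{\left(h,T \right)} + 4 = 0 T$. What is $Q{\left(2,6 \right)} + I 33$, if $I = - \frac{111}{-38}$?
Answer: $\frac{1822}{19} \approx 95.895$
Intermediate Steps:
$Q{\left(h,T \right)} = - \frac{1}{2}$ ($Q{\left(h,T \right)} = - \frac{1}{2} + \frac{0 T}{8} = - \frac{1}{2} + \frac{1}{8} \cdot 0 = - \frac{1}{2} + 0 = - \frac{1}{2}$)
$I = \frac{111}{38}$ ($I = \left(-111\right) \left(- \frac{1}{38}\right) = \frac{111}{38} \approx 2.9211$)
$Q{\left(2,6 \right)} + I 33 = - \frac{1}{2} + \frac{111}{38} \cdot 33 = - \frac{1}{2} + \frac{3663}{38} = \frac{1822}{19}$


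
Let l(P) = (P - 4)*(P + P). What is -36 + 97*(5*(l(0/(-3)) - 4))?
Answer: -1976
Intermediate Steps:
l(P) = 2*P*(-4 + P) (l(P) = (-4 + P)*(2*P) = 2*P*(-4 + P))
-36 + 97*(5*(l(0/(-3)) - 4)) = -36 + 97*(5*(2*(0/(-3))*(-4 + 0/(-3)) - 4)) = -36 + 97*(5*(2*(0*(-⅓))*(-4 + 0*(-⅓)) - 4)) = -36 + 97*(5*(2*0*(-4 + 0) - 4)) = -36 + 97*(5*(2*0*(-4) - 4)) = -36 + 97*(5*(0 - 4)) = -36 + 97*(5*(-4)) = -36 + 97*(-20) = -36 - 1940 = -1976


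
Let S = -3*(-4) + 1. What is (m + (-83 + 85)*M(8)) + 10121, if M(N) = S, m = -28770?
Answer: -18623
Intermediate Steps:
S = 13 (S = 12 + 1 = 13)
M(N) = 13
(m + (-83 + 85)*M(8)) + 10121 = (-28770 + (-83 + 85)*13) + 10121 = (-28770 + 2*13) + 10121 = (-28770 + 26) + 10121 = -28744 + 10121 = -18623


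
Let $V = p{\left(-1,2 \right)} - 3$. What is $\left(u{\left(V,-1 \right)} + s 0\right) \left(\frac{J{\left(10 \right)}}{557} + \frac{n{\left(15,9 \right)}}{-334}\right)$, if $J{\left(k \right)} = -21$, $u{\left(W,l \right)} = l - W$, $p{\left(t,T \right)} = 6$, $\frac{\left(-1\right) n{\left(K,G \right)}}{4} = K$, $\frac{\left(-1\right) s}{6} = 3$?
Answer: $- \frac{52812}{93019} \approx -0.56775$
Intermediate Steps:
$s = -18$ ($s = \left(-6\right) 3 = -18$)
$n{\left(K,G \right)} = - 4 K$
$V = 3$ ($V = 6 - 3 = 3$)
$\left(u{\left(V,-1 \right)} + s 0\right) \left(\frac{J{\left(10 \right)}}{557} + \frac{n{\left(15,9 \right)}}{-334}\right) = \left(\left(-1 - 3\right) - 0\right) \left(- \frac{21}{557} + \frac{\left(-4\right) 15}{-334}\right) = \left(\left(-1 - 3\right) + 0\right) \left(\left(-21\right) \frac{1}{557} - - \frac{30}{167}\right) = \left(-4 + 0\right) \left(- \frac{21}{557} + \frac{30}{167}\right) = \left(-4\right) \frac{13203}{93019} = - \frac{52812}{93019}$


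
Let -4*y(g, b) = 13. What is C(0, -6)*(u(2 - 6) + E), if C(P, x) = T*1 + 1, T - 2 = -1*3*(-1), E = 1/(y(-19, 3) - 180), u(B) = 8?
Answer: 35160/733 ≈ 47.967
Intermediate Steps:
y(g, b) = -13/4 (y(g, b) = -1/4*13 = -13/4)
E = -4/733 (E = 1/(-13/4 - 180) = 1/(-733/4) = -4/733 ≈ -0.0054570)
T = 5 (T = 2 - 1*3*(-1) = 2 - 3*(-1) = 2 + 3 = 5)
C(P, x) = 6 (C(P, x) = 5*1 + 1 = 5 + 1 = 6)
C(0, -6)*(u(2 - 6) + E) = 6*(8 - 4/733) = 6*(5860/733) = 35160/733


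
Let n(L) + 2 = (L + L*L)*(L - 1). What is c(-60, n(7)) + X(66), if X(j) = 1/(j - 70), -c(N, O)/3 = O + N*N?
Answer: -47209/4 ≈ -11802.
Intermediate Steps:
n(L) = -2 + (-1 + L)*(L + L²) (n(L) = -2 + (L + L*L)*(L - 1) = -2 + (L + L²)*(-1 + L) = -2 + (-1 + L)*(L + L²))
c(N, O) = -3*O - 3*N² (c(N, O) = -3*(O + N*N) = -3*(O + N²) = -3*O - 3*N²)
X(j) = 1/(-70 + j)
c(-60, n(7)) + X(66) = (-3*(-2 + 7³ - 1*7) - 3*(-60)²) + 1/(-70 + 66) = (-3*(-2 + 343 - 7) - 3*3600) + 1/(-4) = (-3*334 - 10800) - ¼ = (-1002 - 10800) - ¼ = -11802 - ¼ = -47209/4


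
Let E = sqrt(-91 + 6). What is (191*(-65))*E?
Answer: -12415*I*sqrt(85) ≈ -1.1446e+5*I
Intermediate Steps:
E = I*sqrt(85) (E = sqrt(-85) = I*sqrt(85) ≈ 9.2195*I)
(191*(-65))*E = (191*(-65))*(I*sqrt(85)) = -12415*I*sqrt(85)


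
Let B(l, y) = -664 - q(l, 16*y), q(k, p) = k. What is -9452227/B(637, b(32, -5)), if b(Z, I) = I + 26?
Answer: 9452227/1301 ≈ 7265.4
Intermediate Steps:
b(Z, I) = 26 + I
B(l, y) = -664 - l
-9452227/B(637, b(32, -5)) = -9452227/(-664 - 1*637) = -9452227/(-664 - 637) = -9452227/(-1301) = -9452227*(-1/1301) = 9452227/1301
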